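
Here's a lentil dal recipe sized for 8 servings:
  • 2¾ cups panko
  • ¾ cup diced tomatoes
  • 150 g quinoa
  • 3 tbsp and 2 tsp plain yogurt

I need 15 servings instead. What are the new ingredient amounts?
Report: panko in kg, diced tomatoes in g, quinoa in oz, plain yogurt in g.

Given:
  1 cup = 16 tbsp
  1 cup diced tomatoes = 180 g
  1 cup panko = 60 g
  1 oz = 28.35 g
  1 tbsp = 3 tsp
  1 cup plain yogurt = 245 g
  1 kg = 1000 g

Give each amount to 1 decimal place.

panko: 0.3 kg; diced tomatoes: 253.1 g; quinoa: 9.9 oz; plain yogurt: 105.3 g

Scaling factor: 15/8 = 1.875.
panko: 2.75 cup × 15/8 × 60 g/cup ÷ 1000 g/kg ≈ 0.3 kg
diced tomatoes: 0.75 cup × 15/8 × 180 g/cup ≈ 253.1 g
quinoa: 150 g × 15/8 ÷ 28.35 g/oz ≈ 9.9 oz
plain yogurt: (3 tbsp + 2 tsp = 11/3 tbsp) × 15/8 ÷ 16 tbsp/cup × 245 g/cup ≈ 105.3 g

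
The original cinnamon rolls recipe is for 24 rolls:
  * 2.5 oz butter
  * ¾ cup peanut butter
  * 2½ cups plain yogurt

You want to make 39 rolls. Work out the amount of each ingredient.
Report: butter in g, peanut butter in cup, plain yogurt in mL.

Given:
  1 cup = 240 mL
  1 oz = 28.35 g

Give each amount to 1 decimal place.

Scaling factor: 39/24 = 13/8 = 1.625.
butter: 2.5 oz × 13/8 × 28.35 g/oz ≈ 115.2 g
peanut butter: 0.75 cup × 13/8 ≈ 1.2 cup
plain yogurt: 2.5 cup × 13/8 × 240 mL/cup = 975.0 mL

butter: 115.2 g; peanut butter: 1.2 cup; plain yogurt: 975.0 mL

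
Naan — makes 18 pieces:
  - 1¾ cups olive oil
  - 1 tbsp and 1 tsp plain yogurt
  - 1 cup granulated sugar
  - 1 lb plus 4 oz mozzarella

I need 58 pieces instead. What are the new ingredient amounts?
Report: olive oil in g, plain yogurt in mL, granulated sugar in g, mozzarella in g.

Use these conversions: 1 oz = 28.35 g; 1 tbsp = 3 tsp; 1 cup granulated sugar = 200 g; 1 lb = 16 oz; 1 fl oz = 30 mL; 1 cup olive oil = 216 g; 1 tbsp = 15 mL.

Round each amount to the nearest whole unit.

olive oil: 1218 g; plain yogurt: 64 mL; granulated sugar: 644 g; mozzarella: 1827 g

Scaling factor: 58/18 = 29/9.
olive oil: 1.75 cup × 29/9 × 216 g/cup = 1218 g
plain yogurt: (1 tbsp + 1 tsp = 4/3 tbsp) × 29/9 × 15 mL/tbsp ≈ 64 mL
granulated sugar: 1 cup × 29/9 × 200 g/cup ≈ 644 g
mozzarella: (1 lb + 4 oz = 1.25 lb) × 29/9 × 16 oz/lb × 28.35 g/oz = 1827 g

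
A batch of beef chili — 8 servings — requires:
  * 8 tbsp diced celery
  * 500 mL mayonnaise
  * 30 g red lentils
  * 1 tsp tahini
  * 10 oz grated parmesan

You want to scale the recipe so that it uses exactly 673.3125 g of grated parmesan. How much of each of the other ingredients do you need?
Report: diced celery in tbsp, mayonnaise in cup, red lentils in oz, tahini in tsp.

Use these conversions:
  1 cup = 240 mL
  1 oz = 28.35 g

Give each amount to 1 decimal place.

diced celery: 19.0 tbsp; mayonnaise: 4.9 cup; red lentils: 2.5 oz; tahini: 2.4 tsp

The original recipe has 283.5 g of grated parmesan, so the scaling factor is 673.3125 ÷ 283.5 = 19/8 = 2.375.
diced celery: 8 tbsp × 19/8 = 19.0 tbsp
mayonnaise: 500 mL × 19/8 ÷ 240 mL/cup ≈ 4.9 cup
red lentils: 30 g × 19/8 ÷ 28.35 g/oz ≈ 2.5 oz
tahini: 1 tsp × 19/8 ≈ 2.4 tsp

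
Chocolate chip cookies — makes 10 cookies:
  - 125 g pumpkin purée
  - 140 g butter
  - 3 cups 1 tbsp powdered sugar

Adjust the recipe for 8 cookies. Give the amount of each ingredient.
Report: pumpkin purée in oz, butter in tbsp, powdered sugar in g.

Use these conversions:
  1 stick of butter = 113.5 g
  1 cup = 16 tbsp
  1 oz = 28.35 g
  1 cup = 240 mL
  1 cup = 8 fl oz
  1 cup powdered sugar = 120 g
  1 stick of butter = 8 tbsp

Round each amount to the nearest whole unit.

Scaling factor: 8/10 = 4/5 = 0.8.
pumpkin purée: 125 g × 4/5 ÷ 28.35 g/oz ≈ 4 oz
butter: 140 g × 4/5 ÷ 113.5 g/stick × 8 tbsp/stick ≈ 8 tbsp
powdered sugar: (3 cup + 1 tbsp = 3.0625 cup) × 4/5 × 120 g/cup = 294 g

pumpkin purée: 4 oz; butter: 8 tbsp; powdered sugar: 294 g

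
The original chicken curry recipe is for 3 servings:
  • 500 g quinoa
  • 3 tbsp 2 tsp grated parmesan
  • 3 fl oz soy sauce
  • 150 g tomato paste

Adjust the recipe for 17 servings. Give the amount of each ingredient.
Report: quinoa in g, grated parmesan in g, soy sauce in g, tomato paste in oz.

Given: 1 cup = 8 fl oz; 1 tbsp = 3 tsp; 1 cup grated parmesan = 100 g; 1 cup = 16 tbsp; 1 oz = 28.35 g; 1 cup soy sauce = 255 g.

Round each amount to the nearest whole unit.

Scaling factor: 17/3.
quinoa: 500 g × 17/3 ≈ 2833 g
grated parmesan: (3 tbsp + 2 tsp = 11/3 tbsp) × 17/3 ÷ 16 tbsp/cup × 100 g/cup ≈ 130 g
soy sauce: 3 fl oz × 17/3 ÷ 8 fl oz/cup × 255 g/cup ≈ 542 g
tomato paste: 150 g × 17/3 ÷ 28.35 g/oz ≈ 30 oz

quinoa: 2833 g; grated parmesan: 130 g; soy sauce: 542 g; tomato paste: 30 oz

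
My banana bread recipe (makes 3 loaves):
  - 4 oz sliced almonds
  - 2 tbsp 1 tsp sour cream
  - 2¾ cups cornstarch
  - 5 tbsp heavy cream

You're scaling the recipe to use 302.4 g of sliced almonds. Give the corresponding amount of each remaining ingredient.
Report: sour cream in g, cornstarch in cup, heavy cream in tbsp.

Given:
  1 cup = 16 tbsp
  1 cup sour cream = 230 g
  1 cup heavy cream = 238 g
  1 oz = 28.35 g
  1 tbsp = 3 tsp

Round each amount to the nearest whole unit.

The original recipe has 113.4 g of sliced almonds, so the scaling factor is 302.4 ÷ 113.4 = 8/3.
sour cream: (2 tbsp + 1 tsp = 7/3 tbsp) × 8/3 ÷ 16 tbsp/cup × 230 g/cup ≈ 89 g
cornstarch: 2.75 cup × 8/3 ≈ 7 cup
heavy cream: 5 tbsp × 8/3 ≈ 13 tbsp

sour cream: 89 g; cornstarch: 7 cup; heavy cream: 13 tbsp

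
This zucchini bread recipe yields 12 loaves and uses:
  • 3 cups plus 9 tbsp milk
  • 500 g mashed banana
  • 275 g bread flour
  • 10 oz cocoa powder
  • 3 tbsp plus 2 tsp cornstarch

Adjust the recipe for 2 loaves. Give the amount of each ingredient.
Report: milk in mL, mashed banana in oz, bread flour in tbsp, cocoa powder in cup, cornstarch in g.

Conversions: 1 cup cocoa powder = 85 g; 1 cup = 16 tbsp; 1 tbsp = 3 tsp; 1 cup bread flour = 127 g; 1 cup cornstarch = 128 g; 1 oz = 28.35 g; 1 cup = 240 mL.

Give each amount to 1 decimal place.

milk: 142.5 mL; mashed banana: 2.9 oz; bread flour: 5.8 tbsp; cocoa powder: 0.6 cup; cornstarch: 4.9 g

Scaling factor: 2/12 = 1/6.
milk: (3 cup + 9 tbsp = 3.5625 cup) × 1/6 × 240 mL/cup = 142.5 mL
mashed banana: 500 g × 1/6 ÷ 28.35 g/oz ≈ 2.9 oz
bread flour: 275 g × 1/6 ÷ 127 g/cup × 16 tbsp/cup ≈ 5.8 tbsp
cocoa powder: 10 oz × 1/6 × 28.35 g/oz ÷ 85 g/cup ≈ 0.6 cup
cornstarch: (3 tbsp + 2 tsp = 11/3 tbsp) × 1/6 ÷ 16 tbsp/cup × 128 g/cup ≈ 4.9 g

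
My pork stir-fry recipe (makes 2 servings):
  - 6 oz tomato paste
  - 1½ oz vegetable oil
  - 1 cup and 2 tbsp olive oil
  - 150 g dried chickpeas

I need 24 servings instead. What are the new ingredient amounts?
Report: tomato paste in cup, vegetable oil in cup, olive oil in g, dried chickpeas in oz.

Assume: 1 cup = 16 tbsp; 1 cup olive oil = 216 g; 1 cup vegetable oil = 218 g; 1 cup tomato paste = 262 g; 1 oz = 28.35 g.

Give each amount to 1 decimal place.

Scaling factor: 24/2 = 12.
tomato paste: 6 oz × 12 × 28.35 g/oz ÷ 262 g/cup ≈ 7.8 cup
vegetable oil: 1.5 oz × 12 × 28.35 g/oz ÷ 218 g/cup ≈ 2.3 cup
olive oil: (1 cup + 2 tbsp = 1.125 cup) × 12 × 216 g/cup = 2916.0 g
dried chickpeas: 150 g × 12 ÷ 28.35 g/oz ≈ 63.5 oz

tomato paste: 7.8 cup; vegetable oil: 2.3 cup; olive oil: 2916.0 g; dried chickpeas: 63.5 oz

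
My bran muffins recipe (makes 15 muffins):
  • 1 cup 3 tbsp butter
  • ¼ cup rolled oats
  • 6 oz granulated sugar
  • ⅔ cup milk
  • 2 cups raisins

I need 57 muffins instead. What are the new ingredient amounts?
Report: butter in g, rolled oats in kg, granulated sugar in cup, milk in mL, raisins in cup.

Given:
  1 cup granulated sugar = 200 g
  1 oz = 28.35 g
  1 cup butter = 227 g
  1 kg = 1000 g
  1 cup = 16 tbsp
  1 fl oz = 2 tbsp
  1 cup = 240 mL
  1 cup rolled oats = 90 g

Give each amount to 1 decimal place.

butter: 1024.3 g; rolled oats: 0.1 kg; granulated sugar: 3.2 cup; milk: 608.0 mL; raisins: 7.6 cup

Scaling factor: 57/15 = 19/5 = 3.8.
butter: (1 cup + 3 tbsp = 1.1875 cup) × 19/5 × 227 g/cup ≈ 1024.3 g
rolled oats: 0.25 cup × 19/5 × 90 g/cup ÷ 1000 g/kg ≈ 0.1 kg
granulated sugar: 6 oz × 19/5 × 28.35 g/oz ÷ 200 g/cup ≈ 3.2 cup
milk: 2/3 cup × 19/5 × 240 mL/cup = 608.0 mL
raisins: 2 cup × 19/5 = 7.6 cup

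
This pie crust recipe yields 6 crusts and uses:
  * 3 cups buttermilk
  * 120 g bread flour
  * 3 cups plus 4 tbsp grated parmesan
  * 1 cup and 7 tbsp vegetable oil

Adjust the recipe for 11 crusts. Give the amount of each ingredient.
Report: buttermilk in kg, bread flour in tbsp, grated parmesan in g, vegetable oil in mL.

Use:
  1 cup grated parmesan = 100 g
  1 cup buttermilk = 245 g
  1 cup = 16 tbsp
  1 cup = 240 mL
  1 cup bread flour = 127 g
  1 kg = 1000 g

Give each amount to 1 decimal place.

buttermilk: 1.3 kg; bread flour: 27.7 tbsp; grated parmesan: 595.8 g; vegetable oil: 632.5 mL

Scaling factor: 11/6.
buttermilk: 3 cup × 11/6 × 245 g/cup ÷ 1000 g/kg ≈ 1.3 kg
bread flour: 120 g × 11/6 ÷ 127 g/cup × 16 tbsp/cup ≈ 27.7 tbsp
grated parmesan: (3 cup + 4 tbsp = 3.25 cup) × 11/6 × 100 g/cup ≈ 595.8 g
vegetable oil: (1 cup + 7 tbsp = 1.4375 cup) × 11/6 × 240 mL/cup = 632.5 mL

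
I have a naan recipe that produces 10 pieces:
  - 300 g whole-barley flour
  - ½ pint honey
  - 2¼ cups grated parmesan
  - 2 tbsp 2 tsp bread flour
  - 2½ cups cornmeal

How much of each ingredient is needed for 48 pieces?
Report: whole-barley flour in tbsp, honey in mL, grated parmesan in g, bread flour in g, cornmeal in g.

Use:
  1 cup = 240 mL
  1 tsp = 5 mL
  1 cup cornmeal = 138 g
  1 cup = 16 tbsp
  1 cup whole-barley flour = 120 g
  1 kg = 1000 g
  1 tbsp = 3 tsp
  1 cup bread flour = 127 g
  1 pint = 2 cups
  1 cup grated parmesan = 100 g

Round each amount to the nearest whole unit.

whole-barley flour: 192 tbsp; honey: 1152 mL; grated parmesan: 1080 g; bread flour: 102 g; cornmeal: 1656 g

Scaling factor: 48/10 = 24/5 = 4.8.
whole-barley flour: 300 g × 24/5 ÷ 120 g/cup × 16 tbsp/cup = 192 tbsp
honey: 0.5 pint × 24/5 × 2 cup/pint × 240 mL/cup = 1152 mL
grated parmesan: 2.25 cup × 24/5 × 100 g/cup = 1080 g
bread flour: (2 tbsp + 2 tsp = 8/3 tbsp) × 24/5 ÷ 16 tbsp/cup × 127 g/cup ≈ 102 g
cornmeal: 2.5 cup × 24/5 × 138 g/cup = 1656 g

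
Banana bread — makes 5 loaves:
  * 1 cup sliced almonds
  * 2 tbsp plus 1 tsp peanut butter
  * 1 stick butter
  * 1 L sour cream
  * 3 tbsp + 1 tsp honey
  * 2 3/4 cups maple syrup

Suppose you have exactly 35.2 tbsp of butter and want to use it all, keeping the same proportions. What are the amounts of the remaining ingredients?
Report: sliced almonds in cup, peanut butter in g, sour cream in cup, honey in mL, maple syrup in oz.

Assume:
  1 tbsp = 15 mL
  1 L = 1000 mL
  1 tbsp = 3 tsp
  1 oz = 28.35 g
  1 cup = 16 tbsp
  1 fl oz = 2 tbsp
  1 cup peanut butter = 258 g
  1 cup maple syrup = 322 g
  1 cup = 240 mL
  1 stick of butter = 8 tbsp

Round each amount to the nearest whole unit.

sliced almonds: 4 cup; peanut butter: 166 g; sour cream: 18 cup; honey: 220 mL; maple syrup: 137 oz

The original recipe has 8 tbsp of butter, so the scaling factor is 35.2 ÷ 8 = 22/5 = 4.4.
sliced almonds: 1 cup × 22/5 ≈ 4 cup
peanut butter: (2 tbsp + 1 tsp = 7/3 tbsp) × 22/5 ÷ 16 tbsp/cup × 258 g/cup ≈ 166 g
sour cream: 1 L × 22/5 × 1000 mL/L ÷ 240 mL/cup ≈ 18 cup
honey: (3 tbsp + 1 tsp = 10/3 tbsp) × 22/5 × 15 mL/tbsp = 220 mL
maple syrup: 2.75 cup × 22/5 × 322 g/cup ÷ 28.35 g/oz ≈ 137 oz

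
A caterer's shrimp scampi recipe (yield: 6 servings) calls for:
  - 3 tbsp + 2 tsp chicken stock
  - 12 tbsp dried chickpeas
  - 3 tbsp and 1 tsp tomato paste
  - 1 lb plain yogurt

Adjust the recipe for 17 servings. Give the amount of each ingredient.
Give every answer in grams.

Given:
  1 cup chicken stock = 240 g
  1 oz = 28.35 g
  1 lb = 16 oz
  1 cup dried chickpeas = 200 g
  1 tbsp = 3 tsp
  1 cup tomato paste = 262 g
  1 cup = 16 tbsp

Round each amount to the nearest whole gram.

chicken stock: 156 g; dried chickpeas: 425 g; tomato paste: 155 g; plain yogurt: 1285 g

Scaling factor: 17/6.
chicken stock: (3 tbsp + 2 tsp = 11/3 tbsp) × 17/6 ÷ 16 tbsp/cup × 240 g/cup ≈ 156 g
dried chickpeas: 12 tbsp × 17/6 ÷ 16 tbsp/cup × 200 g/cup = 425 g
tomato paste: (3 tbsp + 1 tsp = 10/3 tbsp) × 17/6 ÷ 16 tbsp/cup × 262 g/cup ≈ 155 g
plain yogurt: 1 lb × 17/6 × 16 oz/lb × 28.35 g/oz ≈ 1285 g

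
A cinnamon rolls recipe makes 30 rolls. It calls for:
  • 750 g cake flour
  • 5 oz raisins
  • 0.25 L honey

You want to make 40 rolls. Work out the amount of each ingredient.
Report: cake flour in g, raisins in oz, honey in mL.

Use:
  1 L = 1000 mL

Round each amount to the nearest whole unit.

cake flour: 1000 g; raisins: 7 oz; honey: 333 mL

Scaling factor: 40/30 = 4/3.
cake flour: 750 g × 4/3 = 1000 g
raisins: 5 oz × 4/3 ≈ 7 oz
honey: 0.25 L × 4/3 × 1000 mL/L ≈ 333 mL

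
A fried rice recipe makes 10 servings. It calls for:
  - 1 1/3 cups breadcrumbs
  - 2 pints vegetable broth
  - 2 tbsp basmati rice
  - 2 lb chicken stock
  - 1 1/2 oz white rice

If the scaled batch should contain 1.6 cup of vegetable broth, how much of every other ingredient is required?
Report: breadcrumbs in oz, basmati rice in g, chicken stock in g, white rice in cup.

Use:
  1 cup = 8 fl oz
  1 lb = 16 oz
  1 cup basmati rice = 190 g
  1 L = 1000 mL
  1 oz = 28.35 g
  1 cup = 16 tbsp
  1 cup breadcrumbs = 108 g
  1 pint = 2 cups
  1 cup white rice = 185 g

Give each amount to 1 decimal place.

breadcrumbs: 2.0 oz; basmati rice: 9.5 g; chicken stock: 362.9 g; white rice: 0.1 cup

The original recipe has 4 cup of vegetable broth, so the scaling factor is 1.6 ÷ 4 = 2/5 = 0.4.
breadcrumbs: 4/3 cup × 2/5 × 108 g/cup ÷ 28.35 g/oz ≈ 2.0 oz
basmati rice: 2 tbsp × 2/5 ÷ 16 tbsp/cup × 190 g/cup = 9.5 g
chicken stock: 2 lb × 2/5 × 16 oz/lb × 28.35 g/oz ≈ 362.9 g
white rice: 1.5 oz × 2/5 × 28.35 g/oz ÷ 185 g/cup ≈ 0.1 cup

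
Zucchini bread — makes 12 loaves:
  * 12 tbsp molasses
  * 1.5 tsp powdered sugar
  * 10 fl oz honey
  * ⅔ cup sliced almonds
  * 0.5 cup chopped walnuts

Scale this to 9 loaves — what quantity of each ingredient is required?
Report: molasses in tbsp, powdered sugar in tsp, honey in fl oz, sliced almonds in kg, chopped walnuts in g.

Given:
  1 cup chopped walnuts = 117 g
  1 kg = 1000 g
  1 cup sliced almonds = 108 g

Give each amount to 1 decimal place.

Scaling factor: 9/12 = 3/4 = 0.75.
molasses: 12 tbsp × 3/4 = 9.0 tbsp
powdered sugar: 1.5 tsp × 3/4 ≈ 1.1 tsp
honey: 10 fl oz × 3/4 = 7.5 fl oz
sliced almonds: 2/3 cup × 3/4 × 108 g/cup ÷ 1000 g/kg ≈ 0.1 kg
chopped walnuts: 0.5 cup × 3/4 × 117 g/cup ≈ 43.9 g

molasses: 9.0 tbsp; powdered sugar: 1.1 tsp; honey: 7.5 fl oz; sliced almonds: 0.1 kg; chopped walnuts: 43.9 g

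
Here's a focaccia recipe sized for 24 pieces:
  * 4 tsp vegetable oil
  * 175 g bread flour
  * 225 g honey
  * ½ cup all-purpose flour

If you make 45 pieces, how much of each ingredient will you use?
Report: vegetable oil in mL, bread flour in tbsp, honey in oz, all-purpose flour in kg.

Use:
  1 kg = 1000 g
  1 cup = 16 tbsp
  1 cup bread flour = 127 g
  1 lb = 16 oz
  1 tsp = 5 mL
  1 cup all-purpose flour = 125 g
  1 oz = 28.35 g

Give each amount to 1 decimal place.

vegetable oil: 37.5 mL; bread flour: 41.3 tbsp; honey: 14.9 oz; all-purpose flour: 0.1 kg

Scaling factor: 45/24 = 15/8 = 1.875.
vegetable oil: 4 tsp × 15/8 × 5 mL/tsp = 37.5 mL
bread flour: 175 g × 15/8 ÷ 127 g/cup × 16 tbsp/cup ≈ 41.3 tbsp
honey: 225 g × 15/8 ÷ 28.35 g/oz ≈ 14.9 oz
all-purpose flour: 0.5 cup × 15/8 × 125 g/cup ÷ 1000 g/kg ≈ 0.1 kg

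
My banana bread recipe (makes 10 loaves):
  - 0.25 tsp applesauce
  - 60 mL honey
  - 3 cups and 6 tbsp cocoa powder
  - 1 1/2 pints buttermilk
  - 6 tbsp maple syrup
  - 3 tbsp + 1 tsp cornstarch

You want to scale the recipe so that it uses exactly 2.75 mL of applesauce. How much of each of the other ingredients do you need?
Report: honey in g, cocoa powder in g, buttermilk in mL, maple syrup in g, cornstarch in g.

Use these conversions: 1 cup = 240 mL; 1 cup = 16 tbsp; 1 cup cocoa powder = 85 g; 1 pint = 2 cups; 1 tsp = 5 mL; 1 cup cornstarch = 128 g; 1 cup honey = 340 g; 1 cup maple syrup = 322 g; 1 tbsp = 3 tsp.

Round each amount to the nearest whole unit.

The original recipe has 1.25 mL of applesauce, so the scaling factor is 2.75 ÷ 1.25 = 11/5 = 2.2.
honey: 60 mL × 11/5 ÷ 240 mL/cup × 340 g/cup = 187 g
cocoa powder: (3 cup + 6 tbsp = 3.375 cup) × 11/5 × 85 g/cup ≈ 631 g
buttermilk: 1.5 pint × 11/5 × 2 cup/pint × 240 mL/cup = 1584 mL
maple syrup: 6 tbsp × 11/5 ÷ 16 tbsp/cup × 322 g/cup ≈ 266 g
cornstarch: (3 tbsp + 1 tsp = 10/3 tbsp) × 11/5 ÷ 16 tbsp/cup × 128 g/cup ≈ 59 g

honey: 187 g; cocoa powder: 631 g; buttermilk: 1584 mL; maple syrup: 266 g; cornstarch: 59 g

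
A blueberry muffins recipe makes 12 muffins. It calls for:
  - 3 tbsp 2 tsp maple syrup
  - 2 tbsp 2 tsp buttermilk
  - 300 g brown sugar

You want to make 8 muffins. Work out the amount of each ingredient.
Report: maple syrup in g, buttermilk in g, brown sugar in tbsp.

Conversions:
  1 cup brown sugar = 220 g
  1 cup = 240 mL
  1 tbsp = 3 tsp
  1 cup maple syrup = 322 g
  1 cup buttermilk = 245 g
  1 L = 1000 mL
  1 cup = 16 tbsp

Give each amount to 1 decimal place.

Scaling factor: 8/12 = 2/3.
maple syrup: (3 tbsp + 2 tsp = 11/3 tbsp) × 2/3 ÷ 16 tbsp/cup × 322 g/cup ≈ 49.2 g
buttermilk: (2 tbsp + 2 tsp = 8/3 tbsp) × 2/3 ÷ 16 tbsp/cup × 245 g/cup ≈ 27.2 g
brown sugar: 300 g × 2/3 ÷ 220 g/cup × 16 tbsp/cup ≈ 14.5 tbsp

maple syrup: 49.2 g; buttermilk: 27.2 g; brown sugar: 14.5 tbsp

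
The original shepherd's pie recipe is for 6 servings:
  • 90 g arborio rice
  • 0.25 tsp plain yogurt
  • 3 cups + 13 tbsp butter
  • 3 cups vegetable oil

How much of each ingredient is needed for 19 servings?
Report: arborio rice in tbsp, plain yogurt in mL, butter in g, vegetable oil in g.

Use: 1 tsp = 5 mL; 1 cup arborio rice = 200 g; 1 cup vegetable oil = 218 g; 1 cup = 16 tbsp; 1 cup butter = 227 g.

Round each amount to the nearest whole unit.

Scaling factor: 19/6.
arborio rice: 90 g × 19/6 ÷ 200 g/cup × 16 tbsp/cup ≈ 23 tbsp
plain yogurt: 0.25 tsp × 19/6 × 5 mL/tsp ≈ 4 mL
butter: (3 cup + 13 tbsp = 3.8125 cup) × 19/6 × 227 g/cup ≈ 2741 g
vegetable oil: 3 cup × 19/6 × 218 g/cup = 2071 g

arborio rice: 23 tbsp; plain yogurt: 4 mL; butter: 2741 g; vegetable oil: 2071 g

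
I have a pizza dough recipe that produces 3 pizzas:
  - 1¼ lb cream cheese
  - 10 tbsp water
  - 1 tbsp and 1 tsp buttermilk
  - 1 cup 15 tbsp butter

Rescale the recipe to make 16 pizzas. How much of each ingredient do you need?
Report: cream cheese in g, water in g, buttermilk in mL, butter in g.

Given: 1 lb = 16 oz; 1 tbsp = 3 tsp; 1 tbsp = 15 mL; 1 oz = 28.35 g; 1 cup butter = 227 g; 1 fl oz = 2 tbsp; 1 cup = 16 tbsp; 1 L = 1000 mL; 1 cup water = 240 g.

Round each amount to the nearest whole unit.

Scaling factor: 16/3.
cream cheese: 1.25 lb × 16/3 × 16 oz/lb × 28.35 g/oz = 3024 g
water: 10 tbsp × 16/3 ÷ 16 tbsp/cup × 240 g/cup = 800 g
buttermilk: (1 tbsp + 1 tsp = 4/3 tbsp) × 16/3 × 15 mL/tbsp ≈ 107 mL
butter: (1 cup + 15 tbsp = 1.9375 cup) × 16/3 × 227 g/cup ≈ 2346 g

cream cheese: 3024 g; water: 800 g; buttermilk: 107 mL; butter: 2346 g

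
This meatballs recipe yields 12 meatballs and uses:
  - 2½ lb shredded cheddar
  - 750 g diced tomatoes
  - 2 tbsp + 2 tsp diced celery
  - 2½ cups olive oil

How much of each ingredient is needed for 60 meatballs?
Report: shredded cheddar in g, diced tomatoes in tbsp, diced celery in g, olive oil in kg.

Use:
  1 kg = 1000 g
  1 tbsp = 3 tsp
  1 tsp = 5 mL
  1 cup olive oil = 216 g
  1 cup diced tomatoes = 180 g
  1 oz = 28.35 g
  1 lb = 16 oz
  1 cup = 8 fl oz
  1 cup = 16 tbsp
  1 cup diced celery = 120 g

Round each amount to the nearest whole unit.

shredded cheddar: 5670 g; diced tomatoes: 333 tbsp; diced celery: 100 g; olive oil: 3 kg

Scaling factor: 60/12 = 5.
shredded cheddar: 2.5 lb × 5 × 16 oz/lb × 28.35 g/oz = 5670 g
diced tomatoes: 750 g × 5 ÷ 180 g/cup × 16 tbsp/cup ≈ 333 tbsp
diced celery: (2 tbsp + 2 tsp = 8/3 tbsp) × 5 ÷ 16 tbsp/cup × 120 g/cup = 100 g
olive oil: 2.5 cup × 5 × 216 g/cup ÷ 1000 g/kg ≈ 3 kg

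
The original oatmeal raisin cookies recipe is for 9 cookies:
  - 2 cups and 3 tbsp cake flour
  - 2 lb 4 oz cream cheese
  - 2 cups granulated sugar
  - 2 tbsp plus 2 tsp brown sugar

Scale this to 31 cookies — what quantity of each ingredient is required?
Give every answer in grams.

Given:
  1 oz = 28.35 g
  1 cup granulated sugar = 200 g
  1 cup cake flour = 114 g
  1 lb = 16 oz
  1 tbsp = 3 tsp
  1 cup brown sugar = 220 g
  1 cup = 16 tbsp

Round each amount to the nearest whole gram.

Scaling factor: 31/9.
cake flour: (2 cup + 3 tbsp = 2.1875 cup) × 31/9 × 114 g/cup ≈ 859 g
cream cheese: (2 lb + 4 oz = 2.25 lb) × 31/9 × 16 oz/lb × 28.35 g/oz ≈ 3515 g
granulated sugar: 2 cup × 31/9 × 200 g/cup ≈ 1378 g
brown sugar: (2 tbsp + 2 tsp = 8/3 tbsp) × 31/9 ÷ 16 tbsp/cup × 220 g/cup ≈ 126 g

cake flour: 859 g; cream cheese: 3515 g; granulated sugar: 1378 g; brown sugar: 126 g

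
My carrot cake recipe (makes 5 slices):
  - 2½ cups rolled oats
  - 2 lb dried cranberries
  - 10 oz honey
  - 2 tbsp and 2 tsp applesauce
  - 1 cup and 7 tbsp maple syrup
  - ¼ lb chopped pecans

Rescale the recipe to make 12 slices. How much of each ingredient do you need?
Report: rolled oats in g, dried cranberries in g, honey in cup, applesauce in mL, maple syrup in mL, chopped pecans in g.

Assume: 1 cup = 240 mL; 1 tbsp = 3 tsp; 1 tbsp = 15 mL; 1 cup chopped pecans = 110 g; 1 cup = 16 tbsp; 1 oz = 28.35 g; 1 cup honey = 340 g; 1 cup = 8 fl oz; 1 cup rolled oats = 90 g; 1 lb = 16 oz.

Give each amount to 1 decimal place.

rolled oats: 540.0 g; dried cranberries: 2177.3 g; honey: 2.0 cup; applesauce: 96.0 mL; maple syrup: 828.0 mL; chopped pecans: 272.2 g

Scaling factor: 12/5 = 2.4.
rolled oats: 2.5 cup × 12/5 × 90 g/cup = 540.0 g
dried cranberries: 2 lb × 12/5 × 16 oz/lb × 28.35 g/oz ≈ 2177.3 g
honey: 10 oz × 12/5 × 28.35 g/oz ÷ 340 g/cup ≈ 2.0 cup
applesauce: (2 tbsp + 2 tsp = 8/3 tbsp) × 12/5 × 15 mL/tbsp = 96.0 mL
maple syrup: (1 cup + 7 tbsp = 1.4375 cup) × 12/5 × 240 mL/cup = 828.0 mL
chopped pecans: 0.25 lb × 12/5 × 16 oz/lb × 28.35 g/oz ≈ 272.2 g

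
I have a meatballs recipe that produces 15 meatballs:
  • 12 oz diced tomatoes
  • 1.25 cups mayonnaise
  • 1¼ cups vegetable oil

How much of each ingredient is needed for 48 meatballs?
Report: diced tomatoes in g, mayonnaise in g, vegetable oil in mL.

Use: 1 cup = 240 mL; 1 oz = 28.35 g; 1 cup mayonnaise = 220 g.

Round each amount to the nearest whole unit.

Scaling factor: 48/15 = 16/5 = 3.2.
diced tomatoes: 12 oz × 16/5 × 28.35 g/oz ≈ 1089 g
mayonnaise: 1.25 cup × 16/5 × 220 g/cup = 880 g
vegetable oil: 1.25 cup × 16/5 × 240 mL/cup = 960 mL

diced tomatoes: 1089 g; mayonnaise: 880 g; vegetable oil: 960 mL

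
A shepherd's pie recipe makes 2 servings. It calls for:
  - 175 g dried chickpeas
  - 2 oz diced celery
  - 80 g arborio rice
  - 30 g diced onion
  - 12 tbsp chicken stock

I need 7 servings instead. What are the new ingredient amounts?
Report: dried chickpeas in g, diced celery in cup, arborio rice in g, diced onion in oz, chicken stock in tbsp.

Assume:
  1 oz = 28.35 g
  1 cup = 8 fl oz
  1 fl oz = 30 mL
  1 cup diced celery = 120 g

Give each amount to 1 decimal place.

Scaling factor: 7/2 = 3.5.
dried chickpeas: 175 g × 7/2 = 612.5 g
diced celery: 2 oz × 7/2 × 28.35 g/oz ÷ 120 g/cup ≈ 1.7 cup
arborio rice: 80 g × 7/2 = 280.0 g
diced onion: 30 g × 7/2 ÷ 28.35 g/oz ≈ 3.7 oz
chicken stock: 12 tbsp × 7/2 = 42.0 tbsp

dried chickpeas: 612.5 g; diced celery: 1.7 cup; arborio rice: 280.0 g; diced onion: 3.7 oz; chicken stock: 42.0 tbsp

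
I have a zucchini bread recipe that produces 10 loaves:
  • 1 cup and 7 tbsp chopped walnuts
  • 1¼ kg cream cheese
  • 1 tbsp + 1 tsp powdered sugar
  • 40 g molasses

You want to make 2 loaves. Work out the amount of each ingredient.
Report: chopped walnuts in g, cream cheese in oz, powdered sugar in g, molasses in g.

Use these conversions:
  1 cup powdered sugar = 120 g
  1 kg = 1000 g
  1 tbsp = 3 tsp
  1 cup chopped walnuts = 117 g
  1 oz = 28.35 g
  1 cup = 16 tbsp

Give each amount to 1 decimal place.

Scaling factor: 2/10 = 1/5 = 0.2.
chopped walnuts: (1 cup + 7 tbsp = 1.4375 cup) × 1/5 × 117 g/cup ≈ 33.6 g
cream cheese: 1.25 kg × 1/5 × 1000 g/kg ÷ 28.35 g/oz ≈ 8.8 oz
powdered sugar: (1 tbsp + 1 tsp = 4/3 tbsp) × 1/5 ÷ 16 tbsp/cup × 120 g/cup = 2.0 g
molasses: 40 g × 1/5 = 8.0 g

chopped walnuts: 33.6 g; cream cheese: 8.8 oz; powdered sugar: 2.0 g; molasses: 8.0 g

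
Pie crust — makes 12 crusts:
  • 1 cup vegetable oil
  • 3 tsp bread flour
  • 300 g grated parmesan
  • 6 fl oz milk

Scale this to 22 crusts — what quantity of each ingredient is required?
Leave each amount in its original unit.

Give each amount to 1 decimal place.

Scaling factor: 22/12 = 11/6.
vegetable oil: 1 cup × 11/6 ≈ 1.8 cup
bread flour: 3 tsp × 11/6 = 5.5 tsp
grated parmesan: 300 g × 11/6 = 550.0 g
milk: 6 fl oz × 11/6 = 11.0 fl oz

vegetable oil: 1.8 cup; bread flour: 5.5 tsp; grated parmesan: 550.0 g; milk: 11.0 fl oz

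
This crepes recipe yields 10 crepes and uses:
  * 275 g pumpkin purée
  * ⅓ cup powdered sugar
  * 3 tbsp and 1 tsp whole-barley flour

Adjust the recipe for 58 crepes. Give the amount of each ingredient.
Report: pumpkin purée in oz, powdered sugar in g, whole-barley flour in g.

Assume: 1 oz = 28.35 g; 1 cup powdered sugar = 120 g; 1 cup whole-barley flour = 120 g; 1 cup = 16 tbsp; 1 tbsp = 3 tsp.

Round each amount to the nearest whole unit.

pumpkin purée: 56 oz; powdered sugar: 232 g; whole-barley flour: 145 g

Scaling factor: 58/10 = 29/5 = 5.8.
pumpkin purée: 275 g × 29/5 ÷ 28.35 g/oz ≈ 56 oz
powdered sugar: 1/3 cup × 29/5 × 120 g/cup = 232 g
whole-barley flour: (3 tbsp + 1 tsp = 10/3 tbsp) × 29/5 ÷ 16 tbsp/cup × 120 g/cup = 145 g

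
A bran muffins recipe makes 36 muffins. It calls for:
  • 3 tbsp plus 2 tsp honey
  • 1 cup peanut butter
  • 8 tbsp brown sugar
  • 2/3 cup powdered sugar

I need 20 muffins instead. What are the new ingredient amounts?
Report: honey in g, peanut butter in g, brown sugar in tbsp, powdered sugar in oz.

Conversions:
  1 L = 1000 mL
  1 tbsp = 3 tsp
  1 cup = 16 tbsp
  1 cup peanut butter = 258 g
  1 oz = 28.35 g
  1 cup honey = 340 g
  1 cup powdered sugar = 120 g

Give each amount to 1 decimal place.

Scaling factor: 20/36 = 5/9.
honey: (3 tbsp + 2 tsp = 11/3 tbsp) × 5/9 ÷ 16 tbsp/cup × 340 g/cup ≈ 43.3 g
peanut butter: 1 cup × 5/9 × 258 g/cup ≈ 143.3 g
brown sugar: 8 tbsp × 5/9 ≈ 4.4 tbsp
powdered sugar: 2/3 cup × 5/9 × 120 g/cup ÷ 28.35 g/oz ≈ 1.6 oz

honey: 43.3 g; peanut butter: 143.3 g; brown sugar: 4.4 tbsp; powdered sugar: 1.6 oz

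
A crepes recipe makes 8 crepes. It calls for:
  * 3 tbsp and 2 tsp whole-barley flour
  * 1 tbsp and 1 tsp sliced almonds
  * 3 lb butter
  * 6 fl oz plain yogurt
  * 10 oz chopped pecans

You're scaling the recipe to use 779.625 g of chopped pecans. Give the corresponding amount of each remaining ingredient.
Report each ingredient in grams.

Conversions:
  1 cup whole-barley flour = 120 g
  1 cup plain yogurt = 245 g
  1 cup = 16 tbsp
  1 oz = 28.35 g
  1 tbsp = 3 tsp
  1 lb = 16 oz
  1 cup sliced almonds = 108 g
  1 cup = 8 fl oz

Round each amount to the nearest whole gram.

The original recipe has 283.5 g of chopped pecans, so the scaling factor is 779.625 ÷ 283.5 = 11/4 = 2.75.
whole-barley flour: (3 tbsp + 2 tsp = 11/3 tbsp) × 11/4 ÷ 16 tbsp/cup × 120 g/cup ≈ 76 g
sliced almonds: (1 tbsp + 1 tsp = 4/3 tbsp) × 11/4 ÷ 16 tbsp/cup × 108 g/cup ≈ 25 g
butter: 3 lb × 11/4 × 16 oz/lb × 28.35 g/oz ≈ 3742 g
plain yogurt: 6 fl oz × 11/4 ÷ 8 fl oz/cup × 245 g/cup ≈ 505 g

whole-barley flour: 76 g; sliced almonds: 25 g; butter: 3742 g; plain yogurt: 505 g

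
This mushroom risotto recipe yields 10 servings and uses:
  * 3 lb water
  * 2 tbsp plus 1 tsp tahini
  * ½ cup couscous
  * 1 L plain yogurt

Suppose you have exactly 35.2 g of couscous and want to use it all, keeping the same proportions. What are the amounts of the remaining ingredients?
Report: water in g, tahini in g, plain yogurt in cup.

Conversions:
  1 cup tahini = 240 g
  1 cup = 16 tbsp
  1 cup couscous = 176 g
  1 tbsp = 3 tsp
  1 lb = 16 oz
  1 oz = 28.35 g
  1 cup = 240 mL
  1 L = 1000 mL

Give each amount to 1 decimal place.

The original recipe has 88 g of couscous, so the scaling factor is 35.2 ÷ 88 = 2/5 = 0.4.
water: 3 lb × 2/5 × 16 oz/lb × 28.35 g/oz ≈ 544.3 g
tahini: (2 tbsp + 1 tsp = 7/3 tbsp) × 2/5 ÷ 16 tbsp/cup × 240 g/cup = 14.0 g
plain yogurt: 1 L × 2/5 × 1000 mL/L ÷ 240 mL/cup ≈ 1.7 cup

water: 544.3 g; tahini: 14.0 g; plain yogurt: 1.7 cup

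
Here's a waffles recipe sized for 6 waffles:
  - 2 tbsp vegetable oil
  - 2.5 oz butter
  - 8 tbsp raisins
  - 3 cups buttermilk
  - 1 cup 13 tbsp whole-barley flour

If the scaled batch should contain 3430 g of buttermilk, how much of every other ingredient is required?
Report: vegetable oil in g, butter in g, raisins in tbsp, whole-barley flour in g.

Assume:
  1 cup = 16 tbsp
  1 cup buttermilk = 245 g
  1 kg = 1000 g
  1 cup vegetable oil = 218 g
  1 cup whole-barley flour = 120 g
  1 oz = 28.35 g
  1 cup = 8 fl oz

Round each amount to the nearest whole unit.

The original recipe has 735 g of buttermilk, so the scaling factor is 3430 ÷ 735 = 14/3.
vegetable oil: 2 tbsp × 14/3 ÷ 16 tbsp/cup × 218 g/cup ≈ 127 g
butter: 2.5 oz × 14/3 × 28.35 g/oz ≈ 331 g
raisins: 8 tbsp × 14/3 ≈ 37 tbsp
whole-barley flour: (1 cup + 13 tbsp = 1.8125 cup) × 14/3 × 120 g/cup = 1015 g

vegetable oil: 127 g; butter: 331 g; raisins: 37 tbsp; whole-barley flour: 1015 g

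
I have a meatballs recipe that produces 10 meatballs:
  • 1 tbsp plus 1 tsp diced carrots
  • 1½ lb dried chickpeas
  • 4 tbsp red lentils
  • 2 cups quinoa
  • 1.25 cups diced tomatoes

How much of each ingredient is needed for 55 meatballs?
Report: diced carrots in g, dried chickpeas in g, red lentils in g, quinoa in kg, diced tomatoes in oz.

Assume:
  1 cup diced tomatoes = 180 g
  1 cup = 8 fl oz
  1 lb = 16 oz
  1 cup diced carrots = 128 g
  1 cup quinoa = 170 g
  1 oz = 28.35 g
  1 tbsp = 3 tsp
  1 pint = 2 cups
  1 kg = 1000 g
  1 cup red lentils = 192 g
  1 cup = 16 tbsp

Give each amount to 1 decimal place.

Scaling factor: 55/10 = 11/2 = 5.5.
diced carrots: (1 tbsp + 1 tsp = 4/3 tbsp) × 11/2 ÷ 16 tbsp/cup × 128 g/cup ≈ 58.7 g
dried chickpeas: 1.5 lb × 11/2 × 16 oz/lb × 28.35 g/oz = 3742.2 g
red lentils: 4 tbsp × 11/2 ÷ 16 tbsp/cup × 192 g/cup = 264.0 g
quinoa: 2 cup × 11/2 × 170 g/cup ÷ 1000 g/kg ≈ 1.9 kg
diced tomatoes: 1.25 cup × 11/2 × 180 g/cup ÷ 28.35 g/oz ≈ 43.7 oz

diced carrots: 58.7 g; dried chickpeas: 3742.2 g; red lentils: 264.0 g; quinoa: 1.9 kg; diced tomatoes: 43.7 oz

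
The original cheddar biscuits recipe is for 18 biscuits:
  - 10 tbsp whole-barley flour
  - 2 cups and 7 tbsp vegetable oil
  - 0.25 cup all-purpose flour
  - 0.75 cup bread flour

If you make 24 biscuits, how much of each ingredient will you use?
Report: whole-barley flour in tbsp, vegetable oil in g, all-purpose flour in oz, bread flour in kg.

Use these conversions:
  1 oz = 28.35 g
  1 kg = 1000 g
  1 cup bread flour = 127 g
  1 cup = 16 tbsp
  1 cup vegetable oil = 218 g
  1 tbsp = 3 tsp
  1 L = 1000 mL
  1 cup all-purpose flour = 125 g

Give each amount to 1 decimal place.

Scaling factor: 24/18 = 4/3.
whole-barley flour: 10 tbsp × 4/3 ≈ 13.3 tbsp
vegetable oil: (2 cup + 7 tbsp = 2.4375 cup) × 4/3 × 218 g/cup = 708.5 g
all-purpose flour: 0.25 cup × 4/3 × 125 g/cup ÷ 28.35 g/oz ≈ 1.5 oz
bread flour: 0.75 cup × 4/3 × 127 g/cup ÷ 1000 g/kg ≈ 0.1 kg

whole-barley flour: 13.3 tbsp; vegetable oil: 708.5 g; all-purpose flour: 1.5 oz; bread flour: 0.1 kg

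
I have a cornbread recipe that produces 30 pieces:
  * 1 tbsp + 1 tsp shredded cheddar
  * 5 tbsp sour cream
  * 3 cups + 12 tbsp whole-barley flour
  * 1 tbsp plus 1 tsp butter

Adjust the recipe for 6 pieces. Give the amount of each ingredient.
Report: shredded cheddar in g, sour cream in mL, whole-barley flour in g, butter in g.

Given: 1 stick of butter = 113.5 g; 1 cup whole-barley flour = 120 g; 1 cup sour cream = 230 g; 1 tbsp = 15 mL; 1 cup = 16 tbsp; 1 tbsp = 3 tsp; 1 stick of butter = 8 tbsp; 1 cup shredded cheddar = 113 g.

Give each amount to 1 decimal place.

Scaling factor: 6/30 = 1/5 = 0.2.
shredded cheddar: (1 tbsp + 1 tsp = 4/3 tbsp) × 1/5 ÷ 16 tbsp/cup × 113 g/cup ≈ 1.9 g
sour cream: 5 tbsp × 1/5 × 15 mL/tbsp = 15.0 mL
whole-barley flour: (3 cup + 12 tbsp = 3.75 cup) × 1/5 × 120 g/cup = 90.0 g
butter: (1 tbsp + 1 tsp = 4/3 tbsp) × 1/5 ÷ 8 tbsp/stick × 113.5 g/stick ≈ 3.8 g

shredded cheddar: 1.9 g; sour cream: 15.0 mL; whole-barley flour: 90.0 g; butter: 3.8 g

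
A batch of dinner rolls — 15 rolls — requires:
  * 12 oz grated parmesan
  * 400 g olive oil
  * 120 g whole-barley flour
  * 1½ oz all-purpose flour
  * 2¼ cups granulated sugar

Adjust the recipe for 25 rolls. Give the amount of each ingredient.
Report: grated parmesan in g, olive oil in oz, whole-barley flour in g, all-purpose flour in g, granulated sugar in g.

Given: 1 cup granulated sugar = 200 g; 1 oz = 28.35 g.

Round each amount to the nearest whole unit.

Scaling factor: 25/15 = 5/3.
grated parmesan: 12 oz × 5/3 × 28.35 g/oz = 567 g
olive oil: 400 g × 5/3 ÷ 28.35 g/oz ≈ 24 oz
whole-barley flour: 120 g × 5/3 = 200 g
all-purpose flour: 1.5 oz × 5/3 × 28.35 g/oz ≈ 71 g
granulated sugar: 2.25 cup × 5/3 × 200 g/cup = 750 g

grated parmesan: 567 g; olive oil: 24 oz; whole-barley flour: 200 g; all-purpose flour: 71 g; granulated sugar: 750 g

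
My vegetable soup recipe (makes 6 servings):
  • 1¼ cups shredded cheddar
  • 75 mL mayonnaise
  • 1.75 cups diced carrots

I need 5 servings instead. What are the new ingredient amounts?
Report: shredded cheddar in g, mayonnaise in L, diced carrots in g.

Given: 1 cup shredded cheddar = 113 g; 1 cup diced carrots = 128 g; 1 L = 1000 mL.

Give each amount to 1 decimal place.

shredded cheddar: 117.7 g; mayonnaise: 0.1 L; diced carrots: 186.7 g

Scaling factor: 5/6.
shredded cheddar: 1.25 cup × 5/6 × 113 g/cup ≈ 117.7 g
mayonnaise: 75 mL × 5/6 ÷ 1000 mL/L ≈ 0.1 L
diced carrots: 1.75 cup × 5/6 × 128 g/cup ≈ 186.7 g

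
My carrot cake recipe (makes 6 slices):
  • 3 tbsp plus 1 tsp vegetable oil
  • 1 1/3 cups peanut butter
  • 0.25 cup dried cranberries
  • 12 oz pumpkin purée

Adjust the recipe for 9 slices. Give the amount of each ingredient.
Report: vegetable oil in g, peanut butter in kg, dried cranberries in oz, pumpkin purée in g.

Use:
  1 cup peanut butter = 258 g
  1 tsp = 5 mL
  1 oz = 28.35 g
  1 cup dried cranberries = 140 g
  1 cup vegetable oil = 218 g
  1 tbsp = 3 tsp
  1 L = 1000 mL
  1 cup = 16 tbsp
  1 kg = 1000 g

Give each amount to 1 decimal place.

Scaling factor: 9/6 = 3/2 = 1.5.
vegetable oil: (3 tbsp + 1 tsp = 10/3 tbsp) × 3/2 ÷ 16 tbsp/cup × 218 g/cup ≈ 68.1 g
peanut butter: 4/3 cup × 3/2 × 258 g/cup ÷ 1000 g/kg ≈ 0.5 kg
dried cranberries: 0.25 cup × 3/2 × 140 g/cup ÷ 28.35 g/oz ≈ 1.9 oz
pumpkin purée: 12 oz × 3/2 × 28.35 g/oz = 510.3 g

vegetable oil: 68.1 g; peanut butter: 0.5 kg; dried cranberries: 1.9 oz; pumpkin purée: 510.3 g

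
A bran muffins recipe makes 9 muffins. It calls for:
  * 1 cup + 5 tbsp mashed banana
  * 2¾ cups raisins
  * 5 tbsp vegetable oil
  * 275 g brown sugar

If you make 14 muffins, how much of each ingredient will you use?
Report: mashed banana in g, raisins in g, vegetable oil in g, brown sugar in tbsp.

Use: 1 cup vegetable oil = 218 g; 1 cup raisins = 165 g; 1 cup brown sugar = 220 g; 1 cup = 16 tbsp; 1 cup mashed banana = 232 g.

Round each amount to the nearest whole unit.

Scaling factor: 14/9.
mashed banana: (1 cup + 5 tbsp = 1.3125 cup) × 14/9 × 232 g/cup ≈ 474 g
raisins: 2.75 cup × 14/9 × 165 g/cup ≈ 706 g
vegetable oil: 5 tbsp × 14/9 ÷ 16 tbsp/cup × 218 g/cup ≈ 106 g
brown sugar: 275 g × 14/9 ÷ 220 g/cup × 16 tbsp/cup ≈ 31 tbsp

mashed banana: 474 g; raisins: 706 g; vegetable oil: 106 g; brown sugar: 31 tbsp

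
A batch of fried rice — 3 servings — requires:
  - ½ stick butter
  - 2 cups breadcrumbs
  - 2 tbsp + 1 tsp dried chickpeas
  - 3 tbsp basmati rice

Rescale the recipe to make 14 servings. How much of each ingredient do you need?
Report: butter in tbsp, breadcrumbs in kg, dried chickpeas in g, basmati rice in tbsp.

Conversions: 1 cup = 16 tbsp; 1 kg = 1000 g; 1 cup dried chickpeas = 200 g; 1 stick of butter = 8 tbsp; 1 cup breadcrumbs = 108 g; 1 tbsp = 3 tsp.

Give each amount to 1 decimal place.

Scaling factor: 14/3.
butter: 0.5 stick × 14/3 × 8 tbsp/stick ≈ 18.7 tbsp
breadcrumbs: 2 cup × 14/3 × 108 g/cup ÷ 1000 g/kg ≈ 1.0 kg
dried chickpeas: (2 tbsp + 1 tsp = 7/3 tbsp) × 14/3 ÷ 16 tbsp/cup × 200 g/cup ≈ 136.1 g
basmati rice: 3 tbsp × 14/3 = 14.0 tbsp

butter: 18.7 tbsp; breadcrumbs: 1.0 kg; dried chickpeas: 136.1 g; basmati rice: 14.0 tbsp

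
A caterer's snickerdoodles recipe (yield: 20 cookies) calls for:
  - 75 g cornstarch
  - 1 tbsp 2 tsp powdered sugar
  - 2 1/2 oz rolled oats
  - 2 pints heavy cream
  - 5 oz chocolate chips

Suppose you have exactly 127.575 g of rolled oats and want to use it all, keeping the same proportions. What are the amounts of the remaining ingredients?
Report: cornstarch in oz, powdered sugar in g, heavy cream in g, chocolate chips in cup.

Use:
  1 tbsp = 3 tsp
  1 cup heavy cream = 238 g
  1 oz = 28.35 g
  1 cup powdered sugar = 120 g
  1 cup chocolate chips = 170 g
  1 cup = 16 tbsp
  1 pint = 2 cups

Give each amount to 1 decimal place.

cornstarch: 4.8 oz; powdered sugar: 22.5 g; heavy cream: 1713.6 g; chocolate chips: 1.5 cup

The original recipe has 70.875 g of rolled oats, so the scaling factor is 127.575 ÷ 70.875 = 9/5 = 1.8.
cornstarch: 75 g × 9/5 ÷ 28.35 g/oz ≈ 4.8 oz
powdered sugar: (1 tbsp + 2 tsp = 5/3 tbsp) × 9/5 ÷ 16 tbsp/cup × 120 g/cup = 22.5 g
heavy cream: 2 pint × 9/5 × 2 cup/pint × 238 g/cup = 1713.6 g
chocolate chips: 5 oz × 9/5 × 28.35 g/oz ÷ 170 g/cup ≈ 1.5 cup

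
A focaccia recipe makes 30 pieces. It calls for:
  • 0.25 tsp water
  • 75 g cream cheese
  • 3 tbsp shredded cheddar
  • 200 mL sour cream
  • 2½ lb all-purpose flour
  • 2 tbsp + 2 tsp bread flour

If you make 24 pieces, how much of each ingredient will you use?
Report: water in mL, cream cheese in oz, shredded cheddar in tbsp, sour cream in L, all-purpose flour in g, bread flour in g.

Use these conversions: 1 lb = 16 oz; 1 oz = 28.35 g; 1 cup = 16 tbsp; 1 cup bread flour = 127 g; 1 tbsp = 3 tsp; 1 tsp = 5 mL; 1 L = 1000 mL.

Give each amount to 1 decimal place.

water: 1.0 mL; cream cheese: 2.1 oz; shredded cheddar: 2.4 tbsp; sour cream: 0.2 L; all-purpose flour: 907.2 g; bread flour: 16.9 g

Scaling factor: 24/30 = 4/5 = 0.8.
water: 0.25 tsp × 4/5 × 5 mL/tsp = 1.0 mL
cream cheese: 75 g × 4/5 ÷ 28.35 g/oz ≈ 2.1 oz
shredded cheddar: 3 tbsp × 4/5 = 2.4 tbsp
sour cream: 200 mL × 4/5 ÷ 1000 mL/L ≈ 0.2 L
all-purpose flour: 2.5 lb × 4/5 × 16 oz/lb × 28.35 g/oz = 907.2 g
bread flour: (2 tbsp + 2 tsp = 8/3 tbsp) × 4/5 ÷ 16 tbsp/cup × 127 g/cup ≈ 16.9 g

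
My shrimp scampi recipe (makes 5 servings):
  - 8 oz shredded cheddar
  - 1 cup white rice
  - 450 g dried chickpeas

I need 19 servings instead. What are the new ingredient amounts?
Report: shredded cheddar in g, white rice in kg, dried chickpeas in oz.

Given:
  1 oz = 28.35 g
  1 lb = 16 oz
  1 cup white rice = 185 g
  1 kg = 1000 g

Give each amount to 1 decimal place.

shredded cheddar: 861.8 g; white rice: 0.7 kg; dried chickpeas: 60.3 oz

Scaling factor: 19/5 = 3.8.
shredded cheddar: 8 oz × 19/5 × 28.35 g/oz ≈ 861.8 g
white rice: 1 cup × 19/5 × 185 g/cup ÷ 1000 g/kg ≈ 0.7 kg
dried chickpeas: 450 g × 19/5 ÷ 28.35 g/oz ≈ 60.3 oz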